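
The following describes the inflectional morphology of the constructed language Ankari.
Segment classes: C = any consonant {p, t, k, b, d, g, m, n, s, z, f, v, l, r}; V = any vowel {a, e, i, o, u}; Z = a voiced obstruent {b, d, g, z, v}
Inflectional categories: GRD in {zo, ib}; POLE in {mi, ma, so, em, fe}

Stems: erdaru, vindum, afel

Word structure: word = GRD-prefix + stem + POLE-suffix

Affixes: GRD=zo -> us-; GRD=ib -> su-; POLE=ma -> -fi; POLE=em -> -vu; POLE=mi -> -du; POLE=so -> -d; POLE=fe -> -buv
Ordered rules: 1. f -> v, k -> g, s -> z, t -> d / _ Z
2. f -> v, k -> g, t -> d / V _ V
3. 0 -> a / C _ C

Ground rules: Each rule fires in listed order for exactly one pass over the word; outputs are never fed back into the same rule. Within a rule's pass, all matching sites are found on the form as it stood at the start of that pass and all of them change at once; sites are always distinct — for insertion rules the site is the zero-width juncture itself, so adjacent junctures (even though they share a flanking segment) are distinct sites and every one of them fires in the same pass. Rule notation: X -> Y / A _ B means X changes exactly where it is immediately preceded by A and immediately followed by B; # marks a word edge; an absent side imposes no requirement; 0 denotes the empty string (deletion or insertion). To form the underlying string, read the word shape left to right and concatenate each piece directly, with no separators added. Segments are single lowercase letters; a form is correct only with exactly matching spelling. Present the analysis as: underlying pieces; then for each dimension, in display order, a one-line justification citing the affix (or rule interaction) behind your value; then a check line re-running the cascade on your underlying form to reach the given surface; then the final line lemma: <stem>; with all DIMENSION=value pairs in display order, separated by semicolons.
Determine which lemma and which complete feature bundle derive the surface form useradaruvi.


underlying: us-erdaru-fi
GRD=zo - signalled by the affix us-
POLE=ma - signalled by the affix -fi
check: userdarufi -> userdarufi -> userdaruvi -> useradaruvi
lemma: erdaru; GRD=zo; POLE=ma


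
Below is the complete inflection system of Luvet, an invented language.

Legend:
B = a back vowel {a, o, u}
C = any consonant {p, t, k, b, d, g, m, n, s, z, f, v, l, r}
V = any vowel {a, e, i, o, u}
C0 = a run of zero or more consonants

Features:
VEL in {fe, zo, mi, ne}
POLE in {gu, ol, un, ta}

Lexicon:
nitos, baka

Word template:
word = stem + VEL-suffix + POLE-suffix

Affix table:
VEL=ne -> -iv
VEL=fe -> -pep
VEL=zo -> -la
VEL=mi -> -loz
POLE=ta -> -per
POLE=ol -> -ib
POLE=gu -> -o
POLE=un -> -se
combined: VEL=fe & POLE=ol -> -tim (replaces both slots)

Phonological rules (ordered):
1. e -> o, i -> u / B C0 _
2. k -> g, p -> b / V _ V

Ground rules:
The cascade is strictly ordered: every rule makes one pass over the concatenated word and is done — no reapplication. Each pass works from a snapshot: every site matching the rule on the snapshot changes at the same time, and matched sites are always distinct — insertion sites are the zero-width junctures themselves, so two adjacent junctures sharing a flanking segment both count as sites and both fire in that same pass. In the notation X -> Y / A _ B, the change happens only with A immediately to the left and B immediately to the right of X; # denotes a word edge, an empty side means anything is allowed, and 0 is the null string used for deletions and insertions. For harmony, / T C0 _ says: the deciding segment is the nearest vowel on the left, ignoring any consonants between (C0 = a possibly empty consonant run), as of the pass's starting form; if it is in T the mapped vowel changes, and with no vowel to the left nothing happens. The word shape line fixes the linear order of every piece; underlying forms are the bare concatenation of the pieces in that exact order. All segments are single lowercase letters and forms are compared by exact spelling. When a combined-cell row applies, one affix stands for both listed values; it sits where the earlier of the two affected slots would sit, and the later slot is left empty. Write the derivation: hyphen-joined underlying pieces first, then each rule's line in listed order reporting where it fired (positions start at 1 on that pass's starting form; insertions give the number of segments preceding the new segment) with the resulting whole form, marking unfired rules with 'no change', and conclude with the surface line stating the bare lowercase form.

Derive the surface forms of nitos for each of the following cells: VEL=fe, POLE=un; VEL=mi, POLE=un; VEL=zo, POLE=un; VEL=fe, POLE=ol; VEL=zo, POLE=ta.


cell VEL=fe, POLE=un:
underlying: nitos-pep-se
1. e -> o, i -> u / B C0 _: fires at position(s) 7: nitospopse
2. k -> g, p -> b / V _ V: no change
surface: nitospopse

cell VEL=mi, POLE=un:
underlying: nitos-loz-se
1. e -> o, i -> u / B C0 _: fires at position(s) 10: nitoslozso
2. k -> g, p -> b / V _ V: no change
surface: nitoslozso

cell VEL=zo, POLE=un:
underlying: nitos-la-se
1. e -> o, i -> u / B C0 _: fires at position(s) 9: nitoslaso
2. k -> g, p -> b / V _ V: no change
surface: nitoslaso

cell VEL=fe, POLE=ol:
underlying: nitos-tim
1. e -> o, i -> u / B C0 _: fires at position(s) 7: nitostum
2. k -> g, p -> b / V _ V: no change
surface: nitostum

cell VEL=zo, POLE=ta:
underlying: nitos-la-per
1. e -> o, i -> u / B C0 _: fires at position(s) 9: nitoslapor
2. k -> g, p -> b / V _ V: fires at position(s) 8: nitoslabor
surface: nitoslabor


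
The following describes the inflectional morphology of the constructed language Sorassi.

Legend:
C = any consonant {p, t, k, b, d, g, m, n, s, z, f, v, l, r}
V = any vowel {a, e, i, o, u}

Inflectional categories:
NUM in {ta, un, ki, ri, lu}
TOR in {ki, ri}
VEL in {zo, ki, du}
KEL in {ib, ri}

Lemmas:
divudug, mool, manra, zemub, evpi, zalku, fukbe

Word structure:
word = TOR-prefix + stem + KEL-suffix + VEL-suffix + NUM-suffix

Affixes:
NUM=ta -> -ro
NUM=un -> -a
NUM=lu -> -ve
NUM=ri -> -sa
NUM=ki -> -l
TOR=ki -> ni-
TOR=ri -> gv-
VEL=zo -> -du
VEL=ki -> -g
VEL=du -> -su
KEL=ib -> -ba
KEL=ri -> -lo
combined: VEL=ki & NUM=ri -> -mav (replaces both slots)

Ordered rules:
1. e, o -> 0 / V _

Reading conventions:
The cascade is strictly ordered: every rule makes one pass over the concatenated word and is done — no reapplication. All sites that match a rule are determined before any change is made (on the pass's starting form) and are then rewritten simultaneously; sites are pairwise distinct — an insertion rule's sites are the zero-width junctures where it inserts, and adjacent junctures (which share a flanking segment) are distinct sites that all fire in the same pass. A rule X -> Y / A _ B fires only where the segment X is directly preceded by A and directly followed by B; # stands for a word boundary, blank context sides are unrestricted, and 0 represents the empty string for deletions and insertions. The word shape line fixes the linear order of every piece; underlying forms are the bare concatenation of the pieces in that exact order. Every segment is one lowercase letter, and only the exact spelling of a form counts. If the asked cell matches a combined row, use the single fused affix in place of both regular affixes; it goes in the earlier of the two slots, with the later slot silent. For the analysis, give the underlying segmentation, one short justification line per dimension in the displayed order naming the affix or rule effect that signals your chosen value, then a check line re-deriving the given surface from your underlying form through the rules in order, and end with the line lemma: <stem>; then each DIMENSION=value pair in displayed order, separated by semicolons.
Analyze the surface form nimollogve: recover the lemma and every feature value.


underlying: ni-mool-lo-g-ve
NUM=lu - signalled by the affix -ve
TOR=ki - signalled by the affix ni-
VEL=ki - signalled by the affix -g
KEL=ri - signalled by the affix -lo
check: nimoollogve -> nimollogve
lemma: mool; NUM=lu; TOR=ki; VEL=ki; KEL=ri


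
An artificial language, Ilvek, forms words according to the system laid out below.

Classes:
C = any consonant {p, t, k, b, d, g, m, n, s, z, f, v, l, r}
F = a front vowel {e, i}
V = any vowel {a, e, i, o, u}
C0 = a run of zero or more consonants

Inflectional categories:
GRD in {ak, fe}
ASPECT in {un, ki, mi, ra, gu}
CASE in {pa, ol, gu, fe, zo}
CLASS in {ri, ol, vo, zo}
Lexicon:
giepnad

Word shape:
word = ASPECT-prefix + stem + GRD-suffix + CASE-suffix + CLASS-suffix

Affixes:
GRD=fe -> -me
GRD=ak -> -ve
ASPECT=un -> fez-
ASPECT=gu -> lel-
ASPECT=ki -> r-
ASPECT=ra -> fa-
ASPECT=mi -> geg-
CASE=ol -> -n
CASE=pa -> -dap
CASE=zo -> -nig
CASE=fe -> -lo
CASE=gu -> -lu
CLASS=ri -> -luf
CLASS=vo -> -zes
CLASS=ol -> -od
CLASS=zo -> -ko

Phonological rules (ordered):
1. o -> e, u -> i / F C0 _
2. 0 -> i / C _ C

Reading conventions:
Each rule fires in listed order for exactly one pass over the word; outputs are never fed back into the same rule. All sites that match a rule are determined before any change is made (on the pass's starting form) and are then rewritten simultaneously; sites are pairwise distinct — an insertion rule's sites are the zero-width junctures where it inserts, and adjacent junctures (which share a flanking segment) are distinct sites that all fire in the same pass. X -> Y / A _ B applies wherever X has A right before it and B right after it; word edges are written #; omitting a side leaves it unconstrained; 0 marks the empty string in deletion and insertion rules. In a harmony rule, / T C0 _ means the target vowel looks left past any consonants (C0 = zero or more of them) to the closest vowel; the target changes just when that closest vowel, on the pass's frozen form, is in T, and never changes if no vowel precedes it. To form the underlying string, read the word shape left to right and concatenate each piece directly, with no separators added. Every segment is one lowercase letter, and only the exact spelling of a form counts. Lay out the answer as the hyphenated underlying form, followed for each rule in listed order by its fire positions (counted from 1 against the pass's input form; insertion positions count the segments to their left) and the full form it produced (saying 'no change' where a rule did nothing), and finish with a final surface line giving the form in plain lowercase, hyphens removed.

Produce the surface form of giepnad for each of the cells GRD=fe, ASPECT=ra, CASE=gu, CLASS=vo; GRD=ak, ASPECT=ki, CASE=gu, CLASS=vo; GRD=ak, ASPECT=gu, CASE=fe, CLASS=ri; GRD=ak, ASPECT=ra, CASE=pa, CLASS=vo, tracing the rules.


cell GRD=fe, ASPECT=ra, CASE=gu, CLASS=vo:
underlying: fa-giepnad-me-lu-zes
1. o -> e, u -> i / F C0 _: fires at position(s) 13: fagiepnadmelizes
2. 0 -> i / C _ C: inserts after position(s) 6, 9: fagiepinadimelizes
surface: fagiepinadimelizes

cell GRD=ak, ASPECT=ki, CASE=gu, CLASS=vo:
underlying: r-giepnad-ve-lu-zes
1. o -> e, u -> i / F C0 _: fires at position(s) 12: rgiepnadvelizes
2. 0 -> i / C _ C: inserts after position(s) 1, 5, 8: rigiepinadivelizes
surface: rigiepinadivelizes

cell GRD=ak, ASPECT=gu, CASE=fe, CLASS=ri:
underlying: lel-giepnad-ve-lo-luf
1. o -> e, u -> i / F C0 _: fires at position(s) 14: lelgiepnadveleluf
2. 0 -> i / C _ C: inserts after position(s) 3, 7, 10: leligiepinadiveleluf
surface: leligiepinadiveleluf

cell GRD=ak, ASPECT=ra, CASE=pa, CLASS=vo:
underlying: fa-giepnad-ve-dap-zes
1. o -> e, u -> i / F C0 _: no change
2. 0 -> i / C _ C: inserts after position(s) 6, 9, 14: fagiepinadivedapizes
surface: fagiepinadivedapizes


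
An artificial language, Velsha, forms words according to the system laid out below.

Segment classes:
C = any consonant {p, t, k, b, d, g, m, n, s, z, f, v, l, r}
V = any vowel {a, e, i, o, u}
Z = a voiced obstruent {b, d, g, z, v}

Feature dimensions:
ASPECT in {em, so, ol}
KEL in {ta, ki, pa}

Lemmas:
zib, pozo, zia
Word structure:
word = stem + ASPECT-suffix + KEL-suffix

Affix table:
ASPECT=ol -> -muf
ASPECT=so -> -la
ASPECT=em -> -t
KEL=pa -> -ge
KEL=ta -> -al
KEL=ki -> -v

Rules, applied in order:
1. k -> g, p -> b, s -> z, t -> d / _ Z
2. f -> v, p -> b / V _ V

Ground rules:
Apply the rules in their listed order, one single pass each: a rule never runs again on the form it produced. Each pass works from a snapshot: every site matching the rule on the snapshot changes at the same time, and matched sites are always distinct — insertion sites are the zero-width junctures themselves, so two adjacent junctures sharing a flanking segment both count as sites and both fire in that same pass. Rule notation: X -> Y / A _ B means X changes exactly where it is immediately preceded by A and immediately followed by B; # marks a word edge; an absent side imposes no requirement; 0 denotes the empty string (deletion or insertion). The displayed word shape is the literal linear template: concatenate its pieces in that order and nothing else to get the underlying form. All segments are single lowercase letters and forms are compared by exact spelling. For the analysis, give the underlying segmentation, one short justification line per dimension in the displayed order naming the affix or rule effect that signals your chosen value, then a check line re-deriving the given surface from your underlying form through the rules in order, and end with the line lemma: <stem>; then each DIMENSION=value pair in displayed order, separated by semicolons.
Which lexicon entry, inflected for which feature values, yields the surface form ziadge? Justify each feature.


underlying: zia-t-ge
ASPECT=em - signalled by the affix -t
KEL=pa - signalled by the affix -ge
check: ziatge -> ziadge -> ziadge
lemma: zia; ASPECT=em; KEL=pa


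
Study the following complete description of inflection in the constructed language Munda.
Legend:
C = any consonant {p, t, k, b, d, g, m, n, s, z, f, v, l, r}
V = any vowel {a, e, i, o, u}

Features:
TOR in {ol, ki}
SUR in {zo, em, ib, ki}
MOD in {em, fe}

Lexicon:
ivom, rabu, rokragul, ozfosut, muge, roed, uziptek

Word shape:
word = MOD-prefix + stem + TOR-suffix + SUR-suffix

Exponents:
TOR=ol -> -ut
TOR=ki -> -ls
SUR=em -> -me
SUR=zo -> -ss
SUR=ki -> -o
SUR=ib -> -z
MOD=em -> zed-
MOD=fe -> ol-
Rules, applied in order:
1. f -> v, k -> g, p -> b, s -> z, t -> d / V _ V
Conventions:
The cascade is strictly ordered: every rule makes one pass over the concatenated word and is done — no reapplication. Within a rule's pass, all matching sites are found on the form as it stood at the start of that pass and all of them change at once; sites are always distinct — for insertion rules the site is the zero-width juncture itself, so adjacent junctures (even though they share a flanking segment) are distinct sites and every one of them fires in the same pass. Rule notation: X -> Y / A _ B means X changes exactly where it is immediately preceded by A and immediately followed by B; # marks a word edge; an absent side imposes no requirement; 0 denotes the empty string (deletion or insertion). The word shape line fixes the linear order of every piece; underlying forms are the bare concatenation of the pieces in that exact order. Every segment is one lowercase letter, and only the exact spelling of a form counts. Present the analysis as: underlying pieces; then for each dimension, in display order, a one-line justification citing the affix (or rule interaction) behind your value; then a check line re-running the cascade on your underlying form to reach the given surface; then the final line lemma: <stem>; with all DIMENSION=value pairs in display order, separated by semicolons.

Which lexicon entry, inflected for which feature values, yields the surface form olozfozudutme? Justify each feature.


underlying: ol-ozfosut-ut-me
TOR=ol - signalled by the affix -ut
SUR=em - signalled by the affix -me
MOD=fe - signalled by the affix ol-
check: olozfosututme -> olozfozudutme
lemma: ozfosut; TOR=ol; SUR=em; MOD=fe


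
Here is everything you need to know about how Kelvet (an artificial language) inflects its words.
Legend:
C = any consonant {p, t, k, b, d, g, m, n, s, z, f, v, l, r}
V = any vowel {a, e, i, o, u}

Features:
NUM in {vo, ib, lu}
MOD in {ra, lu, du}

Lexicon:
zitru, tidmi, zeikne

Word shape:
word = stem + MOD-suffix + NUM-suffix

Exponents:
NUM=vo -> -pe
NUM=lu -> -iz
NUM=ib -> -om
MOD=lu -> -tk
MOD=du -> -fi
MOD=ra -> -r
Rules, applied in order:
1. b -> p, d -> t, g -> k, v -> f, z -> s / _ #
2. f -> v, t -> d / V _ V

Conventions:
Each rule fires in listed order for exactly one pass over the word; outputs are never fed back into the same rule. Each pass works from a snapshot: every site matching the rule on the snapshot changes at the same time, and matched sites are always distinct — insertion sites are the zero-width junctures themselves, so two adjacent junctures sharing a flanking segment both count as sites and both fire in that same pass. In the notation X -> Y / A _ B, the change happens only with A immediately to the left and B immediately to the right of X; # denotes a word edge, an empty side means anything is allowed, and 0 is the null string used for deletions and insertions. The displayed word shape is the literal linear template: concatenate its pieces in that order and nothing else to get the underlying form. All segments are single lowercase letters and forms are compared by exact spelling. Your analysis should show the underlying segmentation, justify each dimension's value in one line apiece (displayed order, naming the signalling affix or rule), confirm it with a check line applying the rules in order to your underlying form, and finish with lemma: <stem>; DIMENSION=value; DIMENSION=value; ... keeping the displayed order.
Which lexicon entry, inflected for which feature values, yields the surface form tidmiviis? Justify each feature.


underlying: tidmi-fi-iz
NUM=lu - signalled by the affix -iz
MOD=du - signalled by the affix -fi
check: tidmifiiz -> tidmifiis -> tidmiviis
lemma: tidmi; NUM=lu; MOD=du


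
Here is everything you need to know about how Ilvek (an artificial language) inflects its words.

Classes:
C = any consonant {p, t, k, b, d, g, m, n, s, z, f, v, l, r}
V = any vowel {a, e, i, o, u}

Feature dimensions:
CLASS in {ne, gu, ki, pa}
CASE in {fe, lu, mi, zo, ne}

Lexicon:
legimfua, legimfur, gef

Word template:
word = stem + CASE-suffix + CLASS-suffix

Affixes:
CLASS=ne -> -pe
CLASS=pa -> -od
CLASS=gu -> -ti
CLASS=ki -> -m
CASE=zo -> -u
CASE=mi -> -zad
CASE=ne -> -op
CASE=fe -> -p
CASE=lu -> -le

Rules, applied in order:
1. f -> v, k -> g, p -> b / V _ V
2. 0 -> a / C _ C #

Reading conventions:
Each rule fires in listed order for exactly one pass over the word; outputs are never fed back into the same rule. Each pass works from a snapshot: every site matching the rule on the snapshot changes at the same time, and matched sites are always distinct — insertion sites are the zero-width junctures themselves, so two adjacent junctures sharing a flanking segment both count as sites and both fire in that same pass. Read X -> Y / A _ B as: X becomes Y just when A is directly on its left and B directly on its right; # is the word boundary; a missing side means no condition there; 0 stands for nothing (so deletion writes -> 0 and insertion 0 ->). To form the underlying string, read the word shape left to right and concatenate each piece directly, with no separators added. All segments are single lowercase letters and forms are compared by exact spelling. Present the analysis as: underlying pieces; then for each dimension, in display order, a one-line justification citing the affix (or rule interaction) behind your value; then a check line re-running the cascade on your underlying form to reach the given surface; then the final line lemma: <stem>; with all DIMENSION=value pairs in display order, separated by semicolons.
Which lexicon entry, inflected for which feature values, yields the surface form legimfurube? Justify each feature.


underlying: legimfur-u-pe
CLASS=ne - signalled by the affix -pe
CASE=zo - signalled by the affix -u
check: legimfurupe -> legimfurube -> legimfurube
lemma: legimfur; CLASS=ne; CASE=zo


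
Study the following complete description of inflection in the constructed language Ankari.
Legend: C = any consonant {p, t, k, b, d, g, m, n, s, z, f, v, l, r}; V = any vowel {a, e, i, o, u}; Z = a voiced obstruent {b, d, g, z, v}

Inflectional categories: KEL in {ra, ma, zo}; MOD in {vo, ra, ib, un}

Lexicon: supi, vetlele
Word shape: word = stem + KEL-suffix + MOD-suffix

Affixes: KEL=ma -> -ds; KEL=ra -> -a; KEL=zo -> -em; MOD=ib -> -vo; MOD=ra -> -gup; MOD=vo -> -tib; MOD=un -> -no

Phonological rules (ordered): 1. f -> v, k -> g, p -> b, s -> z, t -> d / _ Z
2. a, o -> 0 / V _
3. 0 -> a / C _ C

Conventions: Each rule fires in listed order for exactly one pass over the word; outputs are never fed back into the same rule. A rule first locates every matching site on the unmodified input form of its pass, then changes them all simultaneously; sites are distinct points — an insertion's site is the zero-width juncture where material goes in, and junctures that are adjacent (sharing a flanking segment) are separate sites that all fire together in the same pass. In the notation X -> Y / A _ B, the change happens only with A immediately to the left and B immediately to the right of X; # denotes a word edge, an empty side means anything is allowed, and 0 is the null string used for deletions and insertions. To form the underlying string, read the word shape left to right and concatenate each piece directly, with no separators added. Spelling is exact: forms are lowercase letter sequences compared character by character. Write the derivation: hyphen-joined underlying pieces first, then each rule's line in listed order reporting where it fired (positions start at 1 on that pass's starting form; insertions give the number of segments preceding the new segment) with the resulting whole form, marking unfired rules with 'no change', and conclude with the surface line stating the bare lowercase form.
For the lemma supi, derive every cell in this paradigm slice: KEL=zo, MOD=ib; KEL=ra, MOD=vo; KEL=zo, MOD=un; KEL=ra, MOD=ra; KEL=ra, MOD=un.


cell KEL=zo, MOD=ib:
underlying: supi-em-vo
1. f -> v, k -> g, p -> b, s -> z, t -> d / _ Z: no change
2. a, o -> 0 / V _: no change
3. 0 -> a / C _ C: inserts after position(s) 6: supiemavo
surface: supiemavo

cell KEL=ra, MOD=vo:
underlying: supi-a-tib
1. f -> v, k -> g, p -> b, s -> z, t -> d / _ Z: no change
2. a, o -> 0 / V _: fires at position(s) 5: supitib
3. 0 -> a / C _ C: no change
surface: supitib

cell KEL=zo, MOD=un:
underlying: supi-em-no
1. f -> v, k -> g, p -> b, s -> z, t -> d / _ Z: no change
2. a, o -> 0 / V _: no change
3. 0 -> a / C _ C: inserts after position(s) 6: supiemano
surface: supiemano

cell KEL=ra, MOD=ra:
underlying: supi-a-gup
1. f -> v, k -> g, p -> b, s -> z, t -> d / _ Z: no change
2. a, o -> 0 / V _: fires at position(s) 5: supigup
3. 0 -> a / C _ C: no change
surface: supigup

cell KEL=ra, MOD=un:
underlying: supi-a-no
1. f -> v, k -> g, p -> b, s -> z, t -> d / _ Z: no change
2. a, o -> 0 / V _: fires at position(s) 5: supino
3. 0 -> a / C _ C: no change
surface: supino


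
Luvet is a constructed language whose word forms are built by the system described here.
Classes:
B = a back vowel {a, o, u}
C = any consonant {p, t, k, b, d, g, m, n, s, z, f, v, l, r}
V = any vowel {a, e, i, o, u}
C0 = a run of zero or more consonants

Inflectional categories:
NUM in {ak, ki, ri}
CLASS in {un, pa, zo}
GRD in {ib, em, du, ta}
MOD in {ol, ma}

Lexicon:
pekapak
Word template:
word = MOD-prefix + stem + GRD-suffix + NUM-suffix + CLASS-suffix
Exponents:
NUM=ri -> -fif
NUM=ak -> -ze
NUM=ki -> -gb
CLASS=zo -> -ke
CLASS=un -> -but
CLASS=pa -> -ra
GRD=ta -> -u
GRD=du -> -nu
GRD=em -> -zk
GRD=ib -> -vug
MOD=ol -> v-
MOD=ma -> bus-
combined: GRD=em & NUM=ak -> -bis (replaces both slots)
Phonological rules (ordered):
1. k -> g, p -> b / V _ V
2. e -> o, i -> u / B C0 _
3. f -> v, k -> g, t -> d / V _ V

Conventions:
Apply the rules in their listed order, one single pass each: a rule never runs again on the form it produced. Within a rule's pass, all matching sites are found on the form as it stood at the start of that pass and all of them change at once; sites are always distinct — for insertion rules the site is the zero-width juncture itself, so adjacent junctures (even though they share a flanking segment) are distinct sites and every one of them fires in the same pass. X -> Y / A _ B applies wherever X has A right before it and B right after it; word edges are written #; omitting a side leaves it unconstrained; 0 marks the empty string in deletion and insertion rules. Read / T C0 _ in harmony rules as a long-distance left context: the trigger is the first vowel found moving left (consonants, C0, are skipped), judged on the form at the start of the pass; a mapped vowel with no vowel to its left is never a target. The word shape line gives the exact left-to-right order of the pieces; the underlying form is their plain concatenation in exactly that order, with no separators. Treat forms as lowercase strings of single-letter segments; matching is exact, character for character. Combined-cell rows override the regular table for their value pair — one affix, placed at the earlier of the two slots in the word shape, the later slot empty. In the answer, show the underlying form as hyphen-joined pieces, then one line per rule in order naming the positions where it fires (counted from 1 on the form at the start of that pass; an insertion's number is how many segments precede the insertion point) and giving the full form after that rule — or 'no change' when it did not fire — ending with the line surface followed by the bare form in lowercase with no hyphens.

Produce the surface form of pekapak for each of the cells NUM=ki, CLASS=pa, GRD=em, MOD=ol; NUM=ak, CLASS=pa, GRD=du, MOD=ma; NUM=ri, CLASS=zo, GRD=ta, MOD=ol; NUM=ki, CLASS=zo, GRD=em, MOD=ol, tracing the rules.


cell NUM=ki, CLASS=pa, GRD=em, MOD=ol:
underlying: v-pekapak-zk-gb-ra
1. k -> g, p -> b / V _ V: fires at position(s) 4, 6: vpegabakzkgbra
2. e -> o, i -> u / B C0 _: no change
3. f -> v, k -> g, t -> d / V _ V: no change
surface: vpegabakzkgbra

cell NUM=ak, CLASS=pa, GRD=du, MOD=ma:
underlying: bus-pekapak-nu-ze-ra
1. k -> g, p -> b / V _ V: fires at position(s) 6, 8: buspegabaknuzera
2. e -> o, i -> u / B C0 _: fires at position(s) 5, 14: buspogabaknuzora
3. f -> v, k -> g, t -> d / V _ V: no change
surface: buspogabaknuzora

cell NUM=ri, CLASS=zo, GRD=ta, MOD=ol:
underlying: v-pekapak-u-fif-ke
1. k -> g, p -> b / V _ V: fires at position(s) 4, 6, 8: vpegabagufifke
2. e -> o, i -> u / B C0 _: fires at position(s) 11: vpegabagufufke
3. f -> v, k -> g, t -> d / V _ V: fires at position(s) 10: vpegabaguvufke
surface: vpegabaguvufke

cell NUM=ki, CLASS=zo, GRD=em, MOD=ol:
underlying: v-pekapak-zk-gb-ke
1. k -> g, p -> b / V _ V: fires at position(s) 4, 6: vpegabakzkgbke
2. e -> o, i -> u / B C0 _: fires at position(s) 14: vpegabakzkgbko
3. f -> v, k -> g, t -> d / V _ V: no change
surface: vpegabakzkgbko


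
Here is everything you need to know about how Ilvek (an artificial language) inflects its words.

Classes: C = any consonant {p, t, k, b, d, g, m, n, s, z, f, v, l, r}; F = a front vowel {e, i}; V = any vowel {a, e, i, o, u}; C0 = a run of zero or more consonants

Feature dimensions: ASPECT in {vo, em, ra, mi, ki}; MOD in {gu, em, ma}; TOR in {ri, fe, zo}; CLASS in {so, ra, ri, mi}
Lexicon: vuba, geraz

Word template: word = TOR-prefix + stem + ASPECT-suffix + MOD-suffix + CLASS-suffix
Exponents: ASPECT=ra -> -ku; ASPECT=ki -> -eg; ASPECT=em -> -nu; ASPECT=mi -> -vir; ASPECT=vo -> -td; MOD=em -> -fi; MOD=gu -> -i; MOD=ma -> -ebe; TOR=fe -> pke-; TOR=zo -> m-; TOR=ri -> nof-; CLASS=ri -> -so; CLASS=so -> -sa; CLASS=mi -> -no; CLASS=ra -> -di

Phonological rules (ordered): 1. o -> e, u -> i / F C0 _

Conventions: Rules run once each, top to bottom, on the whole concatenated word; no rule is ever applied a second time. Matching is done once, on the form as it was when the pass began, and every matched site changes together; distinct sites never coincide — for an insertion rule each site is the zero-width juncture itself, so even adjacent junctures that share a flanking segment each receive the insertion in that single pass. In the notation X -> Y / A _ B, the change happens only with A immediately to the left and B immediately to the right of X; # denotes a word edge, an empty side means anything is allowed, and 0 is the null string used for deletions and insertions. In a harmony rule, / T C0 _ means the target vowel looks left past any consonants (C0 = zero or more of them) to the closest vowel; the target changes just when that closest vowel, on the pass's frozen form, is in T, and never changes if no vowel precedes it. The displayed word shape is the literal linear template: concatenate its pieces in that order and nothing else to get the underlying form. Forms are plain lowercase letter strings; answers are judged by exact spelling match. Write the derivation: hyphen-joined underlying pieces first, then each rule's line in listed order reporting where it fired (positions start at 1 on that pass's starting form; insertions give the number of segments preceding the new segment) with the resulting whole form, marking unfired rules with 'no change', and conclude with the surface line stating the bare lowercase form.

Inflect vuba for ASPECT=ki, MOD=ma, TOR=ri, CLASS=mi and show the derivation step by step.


underlying: nof-vuba-eg-ebe-no
1. o -> e, u -> i / F C0 _: fires at position(s) 14: nofvubaegebene
surface: nofvubaegebene


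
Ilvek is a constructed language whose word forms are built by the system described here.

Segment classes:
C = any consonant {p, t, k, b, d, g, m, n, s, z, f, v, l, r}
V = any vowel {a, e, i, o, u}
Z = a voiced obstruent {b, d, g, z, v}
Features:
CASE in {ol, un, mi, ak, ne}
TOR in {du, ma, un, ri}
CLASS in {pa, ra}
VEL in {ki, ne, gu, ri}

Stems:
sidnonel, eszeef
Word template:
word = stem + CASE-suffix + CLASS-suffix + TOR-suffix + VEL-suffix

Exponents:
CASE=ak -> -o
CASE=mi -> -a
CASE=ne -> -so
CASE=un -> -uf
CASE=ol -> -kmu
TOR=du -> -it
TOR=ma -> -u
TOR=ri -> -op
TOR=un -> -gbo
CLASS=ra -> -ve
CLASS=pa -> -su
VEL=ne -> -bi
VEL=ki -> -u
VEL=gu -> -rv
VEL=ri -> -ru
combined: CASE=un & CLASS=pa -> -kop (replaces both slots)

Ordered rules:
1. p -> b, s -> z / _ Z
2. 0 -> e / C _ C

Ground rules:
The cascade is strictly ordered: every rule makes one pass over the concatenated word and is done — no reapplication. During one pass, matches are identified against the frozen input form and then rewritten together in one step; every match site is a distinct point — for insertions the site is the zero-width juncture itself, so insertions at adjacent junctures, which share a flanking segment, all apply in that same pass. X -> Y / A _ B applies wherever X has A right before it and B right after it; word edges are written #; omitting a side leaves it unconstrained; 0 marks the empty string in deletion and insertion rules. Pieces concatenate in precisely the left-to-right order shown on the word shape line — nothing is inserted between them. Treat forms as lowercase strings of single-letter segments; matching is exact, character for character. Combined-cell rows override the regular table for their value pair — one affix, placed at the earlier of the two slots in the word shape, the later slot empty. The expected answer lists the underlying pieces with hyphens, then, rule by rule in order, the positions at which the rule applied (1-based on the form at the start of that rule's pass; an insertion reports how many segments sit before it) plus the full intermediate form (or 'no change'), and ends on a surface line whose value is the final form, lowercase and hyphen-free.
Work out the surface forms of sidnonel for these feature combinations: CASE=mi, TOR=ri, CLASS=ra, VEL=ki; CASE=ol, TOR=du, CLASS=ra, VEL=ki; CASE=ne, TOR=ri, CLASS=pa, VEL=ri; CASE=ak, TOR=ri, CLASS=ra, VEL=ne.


cell CASE=mi, TOR=ri, CLASS=ra, VEL=ki:
underlying: sidnonel-a-ve-op-u
1. p -> b, s -> z / _ Z: no change
2. 0 -> e / C _ C: inserts after position(s) 3: sidenonelaveopu
surface: sidenonelaveopu

cell CASE=ol, TOR=du, CLASS=ra, VEL=ki:
underlying: sidnonel-kmu-ve-it-u
1. p -> b, s -> z / _ Z: no change
2. 0 -> e / C _ C: inserts after position(s) 3, 8, 9: sidenonelekemuveitu
surface: sidenonelekemuveitu

cell CASE=ne, TOR=ri, CLASS=pa, VEL=ri:
underlying: sidnonel-so-su-op-ru
1. p -> b, s -> z / _ Z: no change
2. 0 -> e / C _ C: inserts after position(s) 3, 8, 14: sidenonelesosuoperu
surface: sidenonelesosuoperu

cell CASE=ak, TOR=ri, CLASS=ra, VEL=ne:
underlying: sidnonel-o-ve-op-bi
1. p -> b, s -> z / _ Z: fires at position(s) 13: sidnoneloveobbi
2. 0 -> e / C _ C: inserts after position(s) 3, 13: sidenoneloveobebi
surface: sidenoneloveobebi


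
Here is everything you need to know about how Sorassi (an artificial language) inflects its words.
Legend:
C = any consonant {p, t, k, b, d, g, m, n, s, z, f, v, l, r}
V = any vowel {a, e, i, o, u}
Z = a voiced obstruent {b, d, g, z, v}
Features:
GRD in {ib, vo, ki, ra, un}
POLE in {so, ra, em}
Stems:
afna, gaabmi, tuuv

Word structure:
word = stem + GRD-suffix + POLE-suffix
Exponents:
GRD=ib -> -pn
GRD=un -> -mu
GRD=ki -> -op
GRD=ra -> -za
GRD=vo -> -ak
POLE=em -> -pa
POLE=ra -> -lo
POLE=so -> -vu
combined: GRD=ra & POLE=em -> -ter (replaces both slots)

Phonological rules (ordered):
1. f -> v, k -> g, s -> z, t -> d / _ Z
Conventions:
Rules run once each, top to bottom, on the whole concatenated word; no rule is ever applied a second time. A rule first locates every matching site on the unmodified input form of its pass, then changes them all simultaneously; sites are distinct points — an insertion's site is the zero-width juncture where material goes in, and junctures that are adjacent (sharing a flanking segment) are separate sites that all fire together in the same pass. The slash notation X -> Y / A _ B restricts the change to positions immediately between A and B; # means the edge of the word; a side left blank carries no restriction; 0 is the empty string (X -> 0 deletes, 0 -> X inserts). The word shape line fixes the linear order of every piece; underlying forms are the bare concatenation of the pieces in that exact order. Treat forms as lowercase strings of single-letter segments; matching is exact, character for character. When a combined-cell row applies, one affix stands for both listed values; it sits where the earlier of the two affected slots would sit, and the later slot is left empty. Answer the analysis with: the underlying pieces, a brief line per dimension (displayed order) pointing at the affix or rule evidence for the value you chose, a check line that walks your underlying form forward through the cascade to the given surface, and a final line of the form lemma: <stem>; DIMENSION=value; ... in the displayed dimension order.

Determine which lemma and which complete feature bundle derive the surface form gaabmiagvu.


underlying: gaabmi-ak-vu
GRD=vo - signalled by the affix -ak
POLE=so - signalled by the affix -vu
check: gaabmiakvu -> gaabmiagvu
lemma: gaabmi; GRD=vo; POLE=so


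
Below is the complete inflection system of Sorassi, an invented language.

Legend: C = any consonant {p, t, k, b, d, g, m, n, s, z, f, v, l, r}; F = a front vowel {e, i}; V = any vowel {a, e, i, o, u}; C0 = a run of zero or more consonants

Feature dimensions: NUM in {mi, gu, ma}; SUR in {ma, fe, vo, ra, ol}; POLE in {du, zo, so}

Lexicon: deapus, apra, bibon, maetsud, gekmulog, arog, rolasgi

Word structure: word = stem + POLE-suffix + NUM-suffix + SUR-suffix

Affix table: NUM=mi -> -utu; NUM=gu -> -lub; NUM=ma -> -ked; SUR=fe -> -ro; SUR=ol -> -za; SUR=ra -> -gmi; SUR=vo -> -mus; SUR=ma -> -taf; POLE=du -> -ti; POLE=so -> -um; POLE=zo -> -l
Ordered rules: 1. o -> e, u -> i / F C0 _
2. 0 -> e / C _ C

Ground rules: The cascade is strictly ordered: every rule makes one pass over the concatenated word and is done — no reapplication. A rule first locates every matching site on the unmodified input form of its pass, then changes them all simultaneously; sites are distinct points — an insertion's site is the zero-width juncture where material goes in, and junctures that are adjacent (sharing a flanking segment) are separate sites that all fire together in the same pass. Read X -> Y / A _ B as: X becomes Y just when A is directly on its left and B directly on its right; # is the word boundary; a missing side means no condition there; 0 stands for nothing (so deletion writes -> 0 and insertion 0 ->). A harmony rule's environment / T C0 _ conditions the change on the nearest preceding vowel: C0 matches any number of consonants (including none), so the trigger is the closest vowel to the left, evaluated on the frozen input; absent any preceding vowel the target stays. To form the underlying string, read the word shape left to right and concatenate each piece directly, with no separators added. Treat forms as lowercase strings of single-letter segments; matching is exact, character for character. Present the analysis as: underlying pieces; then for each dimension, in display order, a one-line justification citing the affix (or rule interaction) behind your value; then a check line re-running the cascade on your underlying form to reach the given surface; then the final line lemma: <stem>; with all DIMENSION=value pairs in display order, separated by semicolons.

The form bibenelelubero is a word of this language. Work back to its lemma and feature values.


underlying: bibon-l-lub-ro
NUM=gu - signalled by the affix -lub
SUR=fe - signalled by the affix -ro
POLE=zo - signalled by the affix -l
check: bibonllubro -> bibenllubro -> bibenelelubero
lemma: bibon; NUM=gu; SUR=fe; POLE=zo


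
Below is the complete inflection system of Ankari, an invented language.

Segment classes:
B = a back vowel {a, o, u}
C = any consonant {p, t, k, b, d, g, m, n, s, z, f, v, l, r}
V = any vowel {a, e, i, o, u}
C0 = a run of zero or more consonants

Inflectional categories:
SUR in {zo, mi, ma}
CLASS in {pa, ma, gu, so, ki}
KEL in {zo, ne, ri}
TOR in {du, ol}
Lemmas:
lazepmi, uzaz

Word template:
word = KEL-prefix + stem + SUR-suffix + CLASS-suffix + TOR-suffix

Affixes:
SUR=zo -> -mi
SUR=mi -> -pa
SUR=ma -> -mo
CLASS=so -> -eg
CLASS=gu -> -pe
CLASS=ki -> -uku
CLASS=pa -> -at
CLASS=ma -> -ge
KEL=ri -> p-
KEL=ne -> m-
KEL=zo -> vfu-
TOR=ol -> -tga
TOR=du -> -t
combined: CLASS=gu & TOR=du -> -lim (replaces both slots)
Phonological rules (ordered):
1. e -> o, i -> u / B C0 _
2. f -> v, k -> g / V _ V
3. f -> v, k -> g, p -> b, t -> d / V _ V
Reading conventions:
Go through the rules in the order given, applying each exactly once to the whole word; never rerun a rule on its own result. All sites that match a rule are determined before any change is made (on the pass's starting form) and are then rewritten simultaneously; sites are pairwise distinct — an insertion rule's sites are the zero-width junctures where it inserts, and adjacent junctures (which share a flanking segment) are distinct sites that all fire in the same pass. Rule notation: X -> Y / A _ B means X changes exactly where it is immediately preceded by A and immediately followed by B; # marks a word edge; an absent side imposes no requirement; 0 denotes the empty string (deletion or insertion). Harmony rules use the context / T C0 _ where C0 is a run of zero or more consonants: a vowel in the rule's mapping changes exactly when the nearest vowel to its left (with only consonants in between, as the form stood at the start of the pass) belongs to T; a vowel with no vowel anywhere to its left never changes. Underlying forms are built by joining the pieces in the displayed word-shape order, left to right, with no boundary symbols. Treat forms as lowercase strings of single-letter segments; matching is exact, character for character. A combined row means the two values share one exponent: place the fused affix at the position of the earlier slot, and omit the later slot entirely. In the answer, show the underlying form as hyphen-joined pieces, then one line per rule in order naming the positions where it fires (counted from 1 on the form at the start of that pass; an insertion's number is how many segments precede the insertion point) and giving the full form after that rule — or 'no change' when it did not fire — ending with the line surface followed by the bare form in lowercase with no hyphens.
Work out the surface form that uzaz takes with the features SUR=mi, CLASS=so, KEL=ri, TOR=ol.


underlying: p-uzaz-pa-eg-tga
1. e -> o, i -> u / B C0 _: fires at position(s) 8: puzazpaogtga
2. f -> v, k -> g / V _ V: no change
3. f -> v, k -> g, p -> b, t -> d / V _ V: no change
surface: puzazpaogtga
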